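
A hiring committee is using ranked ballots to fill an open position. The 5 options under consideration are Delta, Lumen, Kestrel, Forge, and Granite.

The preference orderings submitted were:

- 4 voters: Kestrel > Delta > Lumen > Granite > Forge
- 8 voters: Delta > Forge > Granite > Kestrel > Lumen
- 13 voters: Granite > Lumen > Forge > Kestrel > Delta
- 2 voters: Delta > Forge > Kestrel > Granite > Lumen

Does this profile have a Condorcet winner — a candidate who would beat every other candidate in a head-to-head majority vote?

No

Head-to-head results (27 voters total):
Delta vs Lumen: Delta wins 14–13.
Delta vs Kestrel: Kestrel wins 17–10.
Delta vs Forge: Delta wins 14–13.
Delta vs Granite: Delta wins 14–13.
Lumen vs Kestrel: Kestrel wins 14–13.
Lumen vs Forge: Lumen wins 17–10.
Lumen vs Granite: Granite wins 23–4.
Kestrel vs Forge: Forge wins 23–4.
Kestrel vs Granite: Granite wins 21–6.
Forge vs Granite: Granite wins 17–10.
No candidate beats all others: Delta beats Forge beats Kestrel beats Delta, a majority cycle.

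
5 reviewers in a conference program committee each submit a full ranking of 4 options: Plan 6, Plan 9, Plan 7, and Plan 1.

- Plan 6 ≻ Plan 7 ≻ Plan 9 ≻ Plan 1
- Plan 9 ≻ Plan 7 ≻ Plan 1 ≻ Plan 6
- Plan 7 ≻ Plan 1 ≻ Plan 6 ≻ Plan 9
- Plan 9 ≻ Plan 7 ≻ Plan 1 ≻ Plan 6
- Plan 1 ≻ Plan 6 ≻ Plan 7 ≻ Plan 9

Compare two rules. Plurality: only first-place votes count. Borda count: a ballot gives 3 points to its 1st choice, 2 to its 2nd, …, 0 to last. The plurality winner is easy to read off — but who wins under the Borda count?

Plurality first-place counts: Plan 6 1, Plan 9 2, Plan 7 1, Plan 1 1 → Plan 9.
Borda totals: Plan 6 6, Plan 9 7, Plan 7 10, Plan 1 7 → Plan 7.

Plan 7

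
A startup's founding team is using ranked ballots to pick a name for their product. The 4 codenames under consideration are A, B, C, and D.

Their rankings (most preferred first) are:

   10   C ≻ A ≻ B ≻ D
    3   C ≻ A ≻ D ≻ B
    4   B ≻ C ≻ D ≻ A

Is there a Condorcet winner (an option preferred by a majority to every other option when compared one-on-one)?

Yes

Head-to-head results (17 voters total):
A vs B: A wins 13–4.
A vs C: C wins 17–0.
A vs D: A wins 13–4.
B vs C: C wins 13–4.
B vs D: B wins 14–3.
C vs D: C wins 17–0.
C beats each rival — A (17–0), B (13–4), D (17–0) — so C is the Condorcet winner.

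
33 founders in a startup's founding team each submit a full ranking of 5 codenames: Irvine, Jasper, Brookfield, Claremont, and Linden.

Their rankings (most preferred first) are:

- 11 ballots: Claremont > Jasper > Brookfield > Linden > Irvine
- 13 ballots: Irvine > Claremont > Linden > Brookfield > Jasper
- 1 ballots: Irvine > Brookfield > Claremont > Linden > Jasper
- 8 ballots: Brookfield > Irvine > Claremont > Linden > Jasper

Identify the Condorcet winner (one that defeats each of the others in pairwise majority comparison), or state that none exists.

Head-to-head results (33 voters total):
Irvine vs Jasper: Irvine wins 22–11.
Irvine vs Brookfield: Brookfield wins 19–14.
Irvine vs Claremont: Irvine wins 22–11.
Irvine vs Linden: Irvine wins 22–11.
Jasper vs Brookfield: Brookfield wins 22–11.
Jasper vs Claremont: Claremont wins 33–0.
Jasper vs Linden: Linden wins 22–11.
Brookfield vs Claremont: Claremont wins 24–9.
Brookfield vs Linden: Brookfield wins 20–13.
Claremont vs Linden: Claremont wins 33–0.
No candidate beats all others: Irvine beats Claremont beats Brookfield beats Irvine, a majority cycle.

No Condorcet winner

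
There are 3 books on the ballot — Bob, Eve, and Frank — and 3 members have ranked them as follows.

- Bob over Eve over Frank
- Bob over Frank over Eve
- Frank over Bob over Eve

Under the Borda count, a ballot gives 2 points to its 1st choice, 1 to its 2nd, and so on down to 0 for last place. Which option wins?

Bob

Borda scores:
  Bob: 2 + 2 + 1 = 5
  Eve: 1 + 0 + 0 = 1
  Frank: 0 + 1 + 2 = 3
Bob has the highest total.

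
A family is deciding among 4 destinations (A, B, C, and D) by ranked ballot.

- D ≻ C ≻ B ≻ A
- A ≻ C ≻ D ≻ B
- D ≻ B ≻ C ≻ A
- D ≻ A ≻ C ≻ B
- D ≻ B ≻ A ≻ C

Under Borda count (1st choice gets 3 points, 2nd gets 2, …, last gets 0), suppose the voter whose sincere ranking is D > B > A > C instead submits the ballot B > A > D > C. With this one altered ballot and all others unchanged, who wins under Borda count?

Borda totals with the altered ballot: A 7, B 6, C 6, D 11.
The winner is unchanged: still D.

D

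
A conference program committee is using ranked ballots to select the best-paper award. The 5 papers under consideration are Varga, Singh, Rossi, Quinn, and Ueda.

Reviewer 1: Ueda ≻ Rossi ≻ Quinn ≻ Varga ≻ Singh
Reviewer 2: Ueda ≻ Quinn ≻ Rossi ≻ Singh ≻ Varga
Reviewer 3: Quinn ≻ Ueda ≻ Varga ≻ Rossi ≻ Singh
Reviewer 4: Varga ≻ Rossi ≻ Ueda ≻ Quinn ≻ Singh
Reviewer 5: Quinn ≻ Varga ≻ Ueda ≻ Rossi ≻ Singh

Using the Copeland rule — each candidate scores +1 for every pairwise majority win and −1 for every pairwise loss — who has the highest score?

Pairwise results:
  Varga vs Singh: Varga wins 4–1.
  Varga vs Rossi: Varga wins 3–2.
  Varga vs Quinn: Quinn wins 4–1.
  Varga vs Ueda: Ueda wins 3–2.
  Singh vs Rossi: Rossi wins 5–0.
  Singh vs Quinn: Quinn wins 5–0.
  Singh vs Ueda: Ueda wins 5–0.
  Rossi vs Quinn: Quinn wins 3–2.
  Rossi vs Ueda: Ueda wins 4–1.
  Quinn vs Ueda: Ueda wins 3–2.
Copeland scores (wins − losses):
  Varga: 2 − 2 = 0
  Singh: 0 − 4 = -4
  Rossi: 1 − 3 = -2
  Quinn: 3 − 1 = 2
  Ueda: 4 − 0 = 4
Ueda has the best Copeland score.

Ueda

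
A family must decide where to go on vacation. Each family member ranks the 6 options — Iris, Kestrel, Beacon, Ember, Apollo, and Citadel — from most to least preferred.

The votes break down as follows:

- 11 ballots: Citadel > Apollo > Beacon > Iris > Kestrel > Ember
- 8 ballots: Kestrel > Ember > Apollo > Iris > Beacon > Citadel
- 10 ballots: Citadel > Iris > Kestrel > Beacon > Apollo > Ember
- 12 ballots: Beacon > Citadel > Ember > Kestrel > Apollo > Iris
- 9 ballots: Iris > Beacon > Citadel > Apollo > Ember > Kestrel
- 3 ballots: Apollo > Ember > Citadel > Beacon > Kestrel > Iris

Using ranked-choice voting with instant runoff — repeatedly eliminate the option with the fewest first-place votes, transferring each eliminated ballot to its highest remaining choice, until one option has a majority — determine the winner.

Round 1: Citadel 21, Beacon 12, Iris 9, Kestrel 8, Apollo 3, Ember 0. Ember has the fewest and is eliminated.
Round 2: Citadel 21, Beacon 12, Iris 9, Kestrel 8, Apollo 3. Apollo has the fewest and is eliminated.
Round 3: Citadel 24, Beacon 12, Iris 9, Kestrel 8. Kestrel has the fewest and is eliminated.
Round 4: Citadel 24, Iris 17, Beacon 12. Beacon has the fewest and is eliminated.
Round 5: Citadel 36, Iris 17. Citadel has a majority.

Citadel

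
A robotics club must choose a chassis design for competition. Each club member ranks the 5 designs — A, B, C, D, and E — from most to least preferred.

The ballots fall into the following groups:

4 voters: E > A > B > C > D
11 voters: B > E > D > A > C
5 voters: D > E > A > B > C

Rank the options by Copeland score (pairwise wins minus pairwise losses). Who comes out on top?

Pairwise results:
  A vs B: B wins 11–9.
  A vs C: A wins 20–0.
  A vs D: D wins 16–4.
  A vs E: E wins 20–0.
  B vs C: B wins 20–0.
  B vs D: B wins 15–5.
  B vs E: B wins 11–9.
  C vs D: D wins 16–4.
  C vs E: E wins 20–0.
  D vs E: E wins 15–5.
Copeland scores (wins − losses):
  A: 1 − 3 = -2
  B: 4 − 0 = 4
  C: 0 − 4 = -4
  D: 2 − 2 = 0
  E: 3 − 1 = 2
B has the best Copeland score.

B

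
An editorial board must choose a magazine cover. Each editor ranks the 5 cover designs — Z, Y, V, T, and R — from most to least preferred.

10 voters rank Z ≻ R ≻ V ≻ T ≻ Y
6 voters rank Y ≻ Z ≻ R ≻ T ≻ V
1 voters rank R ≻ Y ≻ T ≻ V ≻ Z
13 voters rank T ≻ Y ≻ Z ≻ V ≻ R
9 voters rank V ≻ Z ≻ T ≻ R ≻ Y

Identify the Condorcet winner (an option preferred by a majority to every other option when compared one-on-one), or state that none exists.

Head-to-head results (39 voters total):
Z vs Y: Y wins 20–19.
Z vs V: Z wins 29–10.
Z vs T: Z wins 25–14.
Z vs R: Z wins 38–1.
Y vs V: Y wins 20–19.
Y vs T: T wins 32–7.
Y vs R: R wins 20–19.
V vs T: T wins 20–19.
V vs R: V wins 22–17.
T vs R: T wins 22–17.
No candidate beats all others: Z beats T beats Y beats Z, a majority cycle.

None — there is no Condorcet winner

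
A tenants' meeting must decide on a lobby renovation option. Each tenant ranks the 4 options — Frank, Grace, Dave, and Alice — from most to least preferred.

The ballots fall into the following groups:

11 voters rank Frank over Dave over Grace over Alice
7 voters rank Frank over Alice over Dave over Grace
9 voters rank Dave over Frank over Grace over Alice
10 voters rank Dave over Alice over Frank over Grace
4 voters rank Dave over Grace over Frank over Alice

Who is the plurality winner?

First-place vote totals:
  Frank: 18
  Grace: 0
  Dave: 23
  Alice: 0
Dave has the most first-place votes.

Dave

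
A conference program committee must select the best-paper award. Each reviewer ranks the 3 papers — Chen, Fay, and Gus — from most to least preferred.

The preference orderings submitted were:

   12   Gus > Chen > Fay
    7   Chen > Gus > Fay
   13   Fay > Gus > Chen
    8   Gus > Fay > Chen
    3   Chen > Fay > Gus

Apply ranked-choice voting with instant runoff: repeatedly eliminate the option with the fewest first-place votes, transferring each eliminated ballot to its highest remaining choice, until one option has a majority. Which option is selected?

Round 1: Gus 20, Fay 13, Chen 10. Chen has the fewest and is eliminated.
Round 2: Gus 27, Fay 16. Gus has a majority.

Gus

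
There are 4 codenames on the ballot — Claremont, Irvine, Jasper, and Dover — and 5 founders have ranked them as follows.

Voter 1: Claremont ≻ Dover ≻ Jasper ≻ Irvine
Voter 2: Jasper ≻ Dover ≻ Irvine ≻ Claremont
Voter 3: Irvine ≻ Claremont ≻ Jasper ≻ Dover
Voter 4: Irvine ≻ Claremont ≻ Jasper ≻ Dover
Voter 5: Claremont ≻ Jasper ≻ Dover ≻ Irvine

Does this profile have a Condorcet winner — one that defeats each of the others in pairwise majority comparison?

No

Head-to-head results (5 voters total):
Claremont vs Irvine: Irvine wins 3–2.
Claremont vs Jasper: Claremont wins 4–1.
Claremont vs Dover: Claremont wins 4–1.
Irvine vs Jasper: Jasper wins 3–2.
Irvine vs Dover: Dover wins 3–2.
Jasper vs Dover: Jasper wins 4–1.
No candidate beats all others: Claremont beats Jasper beats Irvine beats Claremont, a majority cycle.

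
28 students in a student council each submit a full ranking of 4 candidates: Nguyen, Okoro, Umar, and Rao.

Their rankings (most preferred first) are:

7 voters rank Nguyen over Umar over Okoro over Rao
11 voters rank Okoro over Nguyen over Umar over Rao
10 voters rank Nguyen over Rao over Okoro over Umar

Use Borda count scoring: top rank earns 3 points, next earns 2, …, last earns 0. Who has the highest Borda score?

Borda scores:
  Nguyen: 7·3 + 11·2 + 10·3 = 73
  Okoro: 7·1 + 11·3 + 10·1 = 50
  Umar: 7·2 + 11·1 + 10·0 = 25
  Rao: 7·0 + 11·0 + 10·2 = 20
Nguyen has the highest total.

Nguyen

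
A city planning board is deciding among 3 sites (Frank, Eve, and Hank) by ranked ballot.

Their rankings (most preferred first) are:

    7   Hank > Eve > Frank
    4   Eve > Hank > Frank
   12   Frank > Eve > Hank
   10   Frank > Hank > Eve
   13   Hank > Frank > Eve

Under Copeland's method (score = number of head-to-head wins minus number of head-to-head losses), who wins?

Pairwise results:
  Frank vs Eve: Frank wins 35–11.
  Frank vs Hank: Hank wins 24–22.
  Eve vs Hank: Hank wins 30–16.
Copeland scores (wins − losses):
  Frank: 1 − 1 = 0
  Eve: 0 − 2 = -2
  Hank: 2 − 0 = 2
Hank has the best Copeland score.

Hank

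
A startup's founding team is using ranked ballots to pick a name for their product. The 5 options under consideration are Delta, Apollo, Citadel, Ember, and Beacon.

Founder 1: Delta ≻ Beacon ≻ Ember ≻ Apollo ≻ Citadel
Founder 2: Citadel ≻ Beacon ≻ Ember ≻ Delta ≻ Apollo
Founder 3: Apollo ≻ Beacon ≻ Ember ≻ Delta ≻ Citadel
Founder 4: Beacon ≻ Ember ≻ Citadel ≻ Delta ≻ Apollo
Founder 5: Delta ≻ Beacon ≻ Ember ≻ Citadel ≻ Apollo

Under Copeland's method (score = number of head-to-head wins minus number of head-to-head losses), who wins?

Pairwise results:
  Delta vs Apollo: Delta wins 4–1.
  Delta vs Citadel: Delta wins 3–2.
  Delta vs Ember: Ember wins 3–2.
  Delta vs Beacon: Beacon wins 3–2.
  Apollo vs Citadel: Citadel wins 3–2.
  Apollo vs Ember: Ember wins 4–1.
  Apollo vs Beacon: Beacon wins 4–1.
  Citadel vs Ember: Ember wins 4–1.
  Citadel vs Beacon: Beacon wins 4–1.
  Ember vs Beacon: Beacon wins 5–0.
Copeland scores (wins − losses):
  Delta: 2 − 2 = 0
  Apollo: 0 − 4 = -4
  Citadel: 1 − 3 = -2
  Ember: 3 − 1 = 2
  Beacon: 4 − 0 = 4
Beacon has the best Copeland score.

Beacon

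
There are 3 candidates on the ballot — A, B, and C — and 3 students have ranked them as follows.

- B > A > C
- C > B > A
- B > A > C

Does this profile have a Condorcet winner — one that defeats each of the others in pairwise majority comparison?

Yes

Head-to-head results (3 voters total):
A vs B: B wins 3–0.
A vs C: A wins 2–1.
B vs C: B wins 2–1.
B beats each rival — A (3–0), C (2–1) — so B is the Condorcet winner.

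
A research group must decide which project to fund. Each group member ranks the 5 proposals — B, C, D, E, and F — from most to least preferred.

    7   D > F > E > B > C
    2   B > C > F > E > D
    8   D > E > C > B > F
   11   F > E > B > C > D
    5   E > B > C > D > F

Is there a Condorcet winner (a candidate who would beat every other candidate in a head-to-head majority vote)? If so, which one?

Head-to-head results (33 voters total):
B vs C: B wins 25–8.
B vs D: B wins 18–15.
B vs E: E wins 31–2.
B vs F: F wins 18–15.
C vs D: C wins 18–15.
C vs E: E wins 31–2.
C vs F: F wins 18–15.
D vs E: E wins 18–15.
D vs F: D wins 20–13.
E vs F: F wins 20–13.
No candidate beats all others: B beats D beats F beats B, a majority cycle.

None — there is no Condorcet winner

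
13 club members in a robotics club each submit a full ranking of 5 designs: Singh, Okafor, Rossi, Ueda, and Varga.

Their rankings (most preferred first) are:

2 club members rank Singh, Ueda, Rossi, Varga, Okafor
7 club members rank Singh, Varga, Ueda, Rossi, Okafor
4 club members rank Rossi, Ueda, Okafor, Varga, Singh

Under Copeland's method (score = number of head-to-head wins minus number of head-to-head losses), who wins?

Pairwise results:
  Singh vs Okafor: Singh wins 9–4.
  Singh vs Rossi: Singh wins 9–4.
  Singh vs Ueda: Singh wins 9–4.
  Singh vs Varga: Singh wins 9–4.
  Okafor vs Rossi: Rossi wins 13–0.
  Okafor vs Ueda: Ueda wins 13–0.
  Okafor vs Varga: Varga wins 9–4.
  Rossi vs Ueda: Ueda wins 9–4.
  Rossi vs Varga: Varga wins 7–6.
  Ueda vs Varga: Varga wins 7–6.
Copeland scores (wins − losses):
  Singh: 4 − 0 = 4
  Okafor: 0 − 4 = -4
  Rossi: 1 − 3 = -2
  Ueda: 2 − 2 = 0
  Varga: 3 − 1 = 2
Singh has the best Copeland score.

Singh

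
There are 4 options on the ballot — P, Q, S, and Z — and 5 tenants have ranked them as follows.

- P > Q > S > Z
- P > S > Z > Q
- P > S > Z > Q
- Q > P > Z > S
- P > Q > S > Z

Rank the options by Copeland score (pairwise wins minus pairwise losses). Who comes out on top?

Pairwise results:
  P vs Q: P wins 4–1.
  P vs S: P wins 5–0.
  P vs Z: P wins 5–0.
  Q vs S: Q wins 3–2.
  Q vs Z: Q wins 3–2.
  S vs Z: S wins 4–1.
Copeland scores (wins − losses):
  P: 3 − 0 = 3
  Q: 2 − 1 = 1
  S: 1 − 2 = -1
  Z: 0 − 3 = -3
P has the best Copeland score.

P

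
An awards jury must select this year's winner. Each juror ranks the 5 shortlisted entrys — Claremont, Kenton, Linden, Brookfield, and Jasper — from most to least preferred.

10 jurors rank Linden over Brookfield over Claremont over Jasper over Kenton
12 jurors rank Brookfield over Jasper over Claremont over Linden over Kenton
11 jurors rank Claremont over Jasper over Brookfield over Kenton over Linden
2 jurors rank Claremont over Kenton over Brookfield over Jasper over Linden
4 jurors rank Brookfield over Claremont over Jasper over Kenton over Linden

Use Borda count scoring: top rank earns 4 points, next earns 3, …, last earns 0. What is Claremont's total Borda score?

Borda scores:
  Claremont: 10·2 + 12·2 + 11·4 + 2·4 + 4·3 = 108
  Kenton: 10·0 + 12·0 + 11·1 + 2·3 + 4·1 = 21
  Linden: 10·4 + 12·1 + 11·0 + 2·0 + 4·0 = 52
  Brookfield: 10·3 + 12·4 + 11·2 + 2·2 + 4·4 = 120
  Jasper: 10·1 + 12·3 + 11·3 + 2·1 + 4·2 = 89

108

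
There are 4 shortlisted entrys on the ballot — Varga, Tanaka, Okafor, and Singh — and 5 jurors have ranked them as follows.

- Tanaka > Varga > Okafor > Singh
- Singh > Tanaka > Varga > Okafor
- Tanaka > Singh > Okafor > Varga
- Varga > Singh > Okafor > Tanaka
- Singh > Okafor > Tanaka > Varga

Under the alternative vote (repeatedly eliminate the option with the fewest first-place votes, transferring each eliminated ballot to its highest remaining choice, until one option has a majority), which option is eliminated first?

Round 1: Tanaka 2, Singh 2, Varga 1, Okafor 0. Okafor has the fewest and is eliminated.
Round 2: Tanaka 2, Singh 2, Varga 1. Varga has the fewest and is eliminated.
Round 3: Singh 3, Tanaka 2. Singh has a majority.

Okafor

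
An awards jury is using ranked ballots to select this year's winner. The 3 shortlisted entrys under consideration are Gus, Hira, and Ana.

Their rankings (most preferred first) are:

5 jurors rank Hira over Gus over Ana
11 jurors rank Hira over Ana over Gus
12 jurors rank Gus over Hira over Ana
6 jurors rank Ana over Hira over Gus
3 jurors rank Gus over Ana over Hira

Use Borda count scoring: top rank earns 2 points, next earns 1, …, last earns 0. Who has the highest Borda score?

Borda scores:
  Gus: 5·1 + 11·0 + 12·2 + 6·0 + 3·2 = 35
  Hira: 5·2 + 11·2 + 12·1 + 6·1 + 3·0 = 50
  Ana: 5·0 + 11·1 + 12·0 + 6·2 + 3·1 = 26
Hira has the highest total.

Hira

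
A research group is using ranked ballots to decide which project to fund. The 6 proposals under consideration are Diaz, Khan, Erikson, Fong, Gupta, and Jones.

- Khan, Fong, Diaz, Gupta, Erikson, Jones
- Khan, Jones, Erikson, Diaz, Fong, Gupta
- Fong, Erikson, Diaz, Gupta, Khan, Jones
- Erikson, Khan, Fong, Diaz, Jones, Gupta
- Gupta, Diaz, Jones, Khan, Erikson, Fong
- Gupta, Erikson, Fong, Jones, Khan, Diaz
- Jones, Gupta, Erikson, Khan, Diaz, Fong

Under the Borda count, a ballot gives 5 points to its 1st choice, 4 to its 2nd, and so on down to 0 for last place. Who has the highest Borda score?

Borda scores:
  Diaz: 3 + 2 + 3 + 2 + 4 + 0 + 1 = 15
  Khan: 5 + 5 + 1 + 4 + 2 + 1 + 2 = 20
  Erikson: 1 + 3 + 4 + 5 + 1 + 4 + 3 = 21
  Fong: 4 + 1 + 5 + 3 + 0 + 3 + 0 = 16
  Gupta: 2 + 0 + 2 + 0 + 5 + 5 + 4 = 18
  Jones: 0 + 4 + 0 + 1 + 3 + 2 + 5 = 15
Erikson has the highest total.

Erikson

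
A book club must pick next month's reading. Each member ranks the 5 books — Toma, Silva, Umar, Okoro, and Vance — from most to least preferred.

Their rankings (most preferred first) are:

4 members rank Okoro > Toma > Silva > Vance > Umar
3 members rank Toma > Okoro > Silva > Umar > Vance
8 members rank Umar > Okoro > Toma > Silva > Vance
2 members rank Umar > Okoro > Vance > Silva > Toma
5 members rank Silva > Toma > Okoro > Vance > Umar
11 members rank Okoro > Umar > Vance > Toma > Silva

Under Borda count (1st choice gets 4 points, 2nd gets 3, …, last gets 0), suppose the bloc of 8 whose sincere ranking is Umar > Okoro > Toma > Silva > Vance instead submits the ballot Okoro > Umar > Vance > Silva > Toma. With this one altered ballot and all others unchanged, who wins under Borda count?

Okoro

Borda totals with the altered ballot: Toma 50, Silva 44, Umar 68, Okoro 117, Vance 51.
The winner is unchanged: still Okoro.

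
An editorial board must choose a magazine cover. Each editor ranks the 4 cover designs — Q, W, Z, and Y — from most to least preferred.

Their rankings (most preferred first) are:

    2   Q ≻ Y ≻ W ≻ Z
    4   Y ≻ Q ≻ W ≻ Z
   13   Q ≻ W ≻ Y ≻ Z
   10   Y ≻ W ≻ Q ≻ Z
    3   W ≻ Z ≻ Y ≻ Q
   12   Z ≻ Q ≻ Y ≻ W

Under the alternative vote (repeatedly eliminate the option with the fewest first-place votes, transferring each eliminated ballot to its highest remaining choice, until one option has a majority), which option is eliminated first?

Round 1: Q 15, Y 14, Z 12, W 3. W has the fewest and is eliminated.
Round 2: Q 15, Z 15, Y 14. Y has the fewest and is eliminated.
Round 3: Q 29, Z 15. Q has a majority.

W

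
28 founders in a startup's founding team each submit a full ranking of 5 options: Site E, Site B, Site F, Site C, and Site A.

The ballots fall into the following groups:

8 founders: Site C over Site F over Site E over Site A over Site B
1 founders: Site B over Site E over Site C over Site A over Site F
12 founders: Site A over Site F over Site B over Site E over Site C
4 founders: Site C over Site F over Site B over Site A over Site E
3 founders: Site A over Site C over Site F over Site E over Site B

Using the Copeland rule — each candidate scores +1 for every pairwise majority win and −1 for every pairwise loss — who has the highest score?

Pairwise results:
  Site E vs Site B: Site B wins 17–11.
  Site E vs Site F: Site F wins 27–1.
  Site E vs Site C: Site C wins 15–13.
  Site E vs Site A: Site A wins 19–9.
  Site B vs Site F: Site F wins 27–1.
  Site B vs Site C: Site C wins 15–13.
  Site B vs Site A: Site A wins 23–5.
  Site F vs Site C: Site C wins 16–12.
  Site F vs Site A: Site A wins 16–12.
  Site C vs Site A: Site A wins 15–13.
Copeland scores (wins − losses):
  Site E: 0 − 4 = -4
  Site B: 1 − 3 = -2
  Site F: 2 − 2 = 0
  Site C: 3 − 1 = 2
  Site A: 4 − 0 = 4
Site A has the best Copeland score.

Site A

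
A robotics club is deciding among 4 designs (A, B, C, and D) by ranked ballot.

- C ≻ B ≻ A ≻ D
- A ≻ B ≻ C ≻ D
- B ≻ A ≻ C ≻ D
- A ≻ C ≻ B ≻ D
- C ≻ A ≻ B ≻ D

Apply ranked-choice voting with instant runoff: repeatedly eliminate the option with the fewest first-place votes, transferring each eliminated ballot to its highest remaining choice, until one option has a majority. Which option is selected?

A

Round 1: A 2, C 2, B 1, D 0. D has the fewest and is eliminated.
Round 2: A 2, C 2, B 1. B has the fewest and is eliminated.
Round 3: A 3, C 2. A has a majority.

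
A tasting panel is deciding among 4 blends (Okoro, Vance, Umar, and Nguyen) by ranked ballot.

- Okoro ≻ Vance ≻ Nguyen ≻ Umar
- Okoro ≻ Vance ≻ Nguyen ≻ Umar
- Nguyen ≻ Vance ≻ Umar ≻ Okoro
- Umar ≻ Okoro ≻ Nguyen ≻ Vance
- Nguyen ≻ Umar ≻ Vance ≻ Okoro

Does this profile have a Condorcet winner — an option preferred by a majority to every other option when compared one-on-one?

No

Head-to-head results (5 voters total):
Okoro vs Vance: Okoro wins 3–2.
Okoro vs Umar: Umar wins 3–2.
Okoro vs Nguyen: Okoro wins 3–2.
Vance vs Umar: Vance wins 3–2.
Vance vs Nguyen: Nguyen wins 3–2.
Umar vs Nguyen: Nguyen wins 4–1.
No candidate beats all others: Okoro beats Vance beats Umar beats Okoro, a majority cycle.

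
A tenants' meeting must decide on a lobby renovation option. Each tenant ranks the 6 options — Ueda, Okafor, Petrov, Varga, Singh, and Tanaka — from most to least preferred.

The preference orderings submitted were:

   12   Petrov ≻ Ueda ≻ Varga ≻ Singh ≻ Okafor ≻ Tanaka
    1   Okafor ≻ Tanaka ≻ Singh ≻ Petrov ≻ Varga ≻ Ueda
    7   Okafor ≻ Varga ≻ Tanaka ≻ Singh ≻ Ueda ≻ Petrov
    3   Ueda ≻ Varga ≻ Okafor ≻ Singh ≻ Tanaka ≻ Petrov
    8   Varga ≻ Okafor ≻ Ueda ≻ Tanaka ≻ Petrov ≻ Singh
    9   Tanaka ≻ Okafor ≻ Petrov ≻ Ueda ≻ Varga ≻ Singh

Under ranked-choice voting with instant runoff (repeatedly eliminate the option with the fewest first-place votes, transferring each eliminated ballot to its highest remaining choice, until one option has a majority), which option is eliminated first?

Round 1: Petrov 12, Tanaka 9, Okafor 8, Varga 8, Ueda 3, Singh 0. Singh has the fewest and is eliminated.
Round 2: Petrov 12, Tanaka 9, Okafor 8, Varga 8, Ueda 3. Ueda has the fewest and is eliminated.
Round 3: Petrov 12, Varga 11, Tanaka 9, Okafor 8. Okafor has the fewest and is eliminated.
Round 4: Varga 18, Petrov 12, Tanaka 10. Tanaka has the fewest and is eliminated.
Round 5: Petrov 22, Varga 18. Petrov has a majority.

Singh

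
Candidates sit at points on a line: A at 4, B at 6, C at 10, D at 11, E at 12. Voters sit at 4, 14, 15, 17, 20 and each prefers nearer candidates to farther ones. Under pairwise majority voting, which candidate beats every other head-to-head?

E

With single-peaked preferences on a line, the Condorcet winner is the candidate closest to the median voter.
The median voter (position 15) is closest to E at 12.
Check: E vs A — voters closer to E: 4 of 5.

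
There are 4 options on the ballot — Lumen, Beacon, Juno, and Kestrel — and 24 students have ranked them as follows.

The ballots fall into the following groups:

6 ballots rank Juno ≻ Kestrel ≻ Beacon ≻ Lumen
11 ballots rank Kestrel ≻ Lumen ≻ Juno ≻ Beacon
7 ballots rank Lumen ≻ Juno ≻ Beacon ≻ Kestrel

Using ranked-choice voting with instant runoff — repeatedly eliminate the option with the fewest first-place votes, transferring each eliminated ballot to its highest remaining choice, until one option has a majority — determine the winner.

Round 1: Kestrel 11, Lumen 7, Juno 6, Beacon 0. Beacon has the fewest and is eliminated.
Round 2: Kestrel 11, Lumen 7, Juno 6. Juno has the fewest and is eliminated.
Round 3: Kestrel 17, Lumen 7. Kestrel has a majority.

Kestrel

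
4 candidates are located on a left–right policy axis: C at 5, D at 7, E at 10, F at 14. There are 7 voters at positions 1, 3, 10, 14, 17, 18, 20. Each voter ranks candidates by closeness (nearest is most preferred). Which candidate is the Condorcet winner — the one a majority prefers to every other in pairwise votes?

With single-peaked preferences on a line, the Condorcet winner is the candidate closest to the median voter.
The median voter (position 14) is closest to F at 14.
Check: F vs D — voters closer to F: 4 of 7.

F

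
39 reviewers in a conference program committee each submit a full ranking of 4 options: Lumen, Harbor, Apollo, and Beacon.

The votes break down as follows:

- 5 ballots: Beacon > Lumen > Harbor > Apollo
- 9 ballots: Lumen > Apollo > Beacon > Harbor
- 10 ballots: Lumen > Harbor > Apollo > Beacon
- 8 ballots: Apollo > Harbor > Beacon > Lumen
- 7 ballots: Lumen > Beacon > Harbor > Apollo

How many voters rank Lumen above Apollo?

Ballots ranking Lumen above Apollo: 5+9+10+7 = 31.
Ballots ranking Apollo above Lumen: 8.
So 31 of 39 voters prefer Lumen to Apollo.

31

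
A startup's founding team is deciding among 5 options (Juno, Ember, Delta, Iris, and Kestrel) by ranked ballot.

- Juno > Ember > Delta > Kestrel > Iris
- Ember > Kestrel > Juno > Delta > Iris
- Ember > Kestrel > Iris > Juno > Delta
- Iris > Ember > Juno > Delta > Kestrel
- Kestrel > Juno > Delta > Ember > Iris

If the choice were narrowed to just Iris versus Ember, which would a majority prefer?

Ember

Ballots ranking Iris above Ember: 1.
Ballots ranking Ember above Iris: 4.
Ember wins the head-to-head, 4–1.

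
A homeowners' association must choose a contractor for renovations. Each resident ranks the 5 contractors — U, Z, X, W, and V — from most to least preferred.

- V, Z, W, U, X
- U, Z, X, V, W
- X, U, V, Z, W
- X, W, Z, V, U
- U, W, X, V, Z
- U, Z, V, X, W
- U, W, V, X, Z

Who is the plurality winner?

First-place vote totals:
  U: 4
  Z: 0
  X: 2
  W: 0
  V: 1
U has the most first-place votes.

U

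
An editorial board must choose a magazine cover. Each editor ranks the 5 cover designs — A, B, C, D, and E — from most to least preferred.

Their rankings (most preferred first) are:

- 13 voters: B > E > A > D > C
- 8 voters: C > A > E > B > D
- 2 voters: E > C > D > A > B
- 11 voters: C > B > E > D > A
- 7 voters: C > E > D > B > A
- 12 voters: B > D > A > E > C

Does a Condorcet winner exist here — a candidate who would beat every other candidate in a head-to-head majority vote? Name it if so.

Head-to-head results (53 voters total):
A vs B: B wins 43–10.
A vs C: C wins 28–25.
A vs D: D wins 32–21.
A vs E: E wins 33–20.
B vs C: C wins 28–25.
B vs D: B wins 44–9.
B vs E: B wins 36–17.
C vs D: C wins 28–25.
C vs E: E wins 27–26.
D vs E: E wins 41–12.
No candidate beats all others: B beats E beats C beats B, a majority cycle.

No Condorcet winner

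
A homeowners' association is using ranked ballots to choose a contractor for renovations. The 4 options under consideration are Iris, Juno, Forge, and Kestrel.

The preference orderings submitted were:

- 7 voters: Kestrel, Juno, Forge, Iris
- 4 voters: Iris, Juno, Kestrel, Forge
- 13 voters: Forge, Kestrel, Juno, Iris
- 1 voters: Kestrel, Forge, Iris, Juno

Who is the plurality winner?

First-place vote totals:
  Iris: 4
  Juno: 0
  Forge: 13
  Kestrel: 8
Forge has the most first-place votes.

Forge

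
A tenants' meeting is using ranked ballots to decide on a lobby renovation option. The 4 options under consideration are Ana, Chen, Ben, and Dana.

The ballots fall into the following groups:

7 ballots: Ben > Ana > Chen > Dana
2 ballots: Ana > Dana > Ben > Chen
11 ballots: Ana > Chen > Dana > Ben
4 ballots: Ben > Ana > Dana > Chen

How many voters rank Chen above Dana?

18

Ballots ranking Chen above Dana: 7+11 = 18.
Ballots ranking Dana above Chen: 2+4 = 6.
So 18 of 24 voters prefer Chen to Dana.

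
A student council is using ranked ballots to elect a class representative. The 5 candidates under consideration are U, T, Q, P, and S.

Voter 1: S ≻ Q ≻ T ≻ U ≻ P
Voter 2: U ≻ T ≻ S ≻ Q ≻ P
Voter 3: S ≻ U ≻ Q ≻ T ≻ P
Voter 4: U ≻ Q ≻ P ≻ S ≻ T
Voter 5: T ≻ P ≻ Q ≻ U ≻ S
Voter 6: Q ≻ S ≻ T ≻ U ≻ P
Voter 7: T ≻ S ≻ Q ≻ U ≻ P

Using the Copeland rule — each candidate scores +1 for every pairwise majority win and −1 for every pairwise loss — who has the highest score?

S

Pairwise results:
  U vs T: T wins 4–3.
  U vs Q: Q wins 4–3.
  U vs P: U wins 6–1.
  U vs S: S wins 4–3.
  T vs Q: Q wins 4–3.
  T vs P: T wins 6–1.
  T vs S: S wins 4–3.
  Q vs P: Q wins 6–1.
  Q vs S: S wins 4–3.
  P vs S: S wins 5–2.
Copeland scores (wins − losses):
  U: 1 − 3 = -2
  T: 2 − 2 = 0
  Q: 3 − 1 = 2
  P: 0 − 4 = -4
  S: 4 − 0 = 4
S has the best Copeland score.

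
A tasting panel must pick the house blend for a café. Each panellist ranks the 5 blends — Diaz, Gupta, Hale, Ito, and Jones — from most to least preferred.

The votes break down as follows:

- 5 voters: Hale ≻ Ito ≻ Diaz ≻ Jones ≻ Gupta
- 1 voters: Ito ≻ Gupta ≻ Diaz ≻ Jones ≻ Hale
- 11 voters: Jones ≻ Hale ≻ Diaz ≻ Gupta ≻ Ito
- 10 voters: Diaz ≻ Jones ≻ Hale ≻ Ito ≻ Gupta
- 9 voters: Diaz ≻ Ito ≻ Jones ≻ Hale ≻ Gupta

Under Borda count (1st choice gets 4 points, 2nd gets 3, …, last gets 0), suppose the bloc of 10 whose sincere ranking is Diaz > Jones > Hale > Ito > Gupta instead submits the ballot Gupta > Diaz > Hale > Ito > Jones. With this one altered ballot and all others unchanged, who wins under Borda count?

Diaz

Borda totals with the altered ballot: Diaz 100, Gupta 54, Hale 82, Ito 56, Jones 68.
The winner is unchanged: still Diaz.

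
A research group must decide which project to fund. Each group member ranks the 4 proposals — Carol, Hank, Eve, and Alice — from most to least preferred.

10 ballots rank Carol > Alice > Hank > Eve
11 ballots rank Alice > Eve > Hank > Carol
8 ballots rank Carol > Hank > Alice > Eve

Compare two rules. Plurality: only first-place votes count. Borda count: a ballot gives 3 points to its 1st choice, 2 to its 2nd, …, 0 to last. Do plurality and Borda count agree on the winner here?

Plurality first-place counts: Carol 18, Hank 0, Eve 0, Alice 11 → Carol.
Borda totals: Carol 54, Hank 37, Eve 22, Alice 61 → Alice.
The two rules disagree: plurality picks Carol, Borda picks Alice.

No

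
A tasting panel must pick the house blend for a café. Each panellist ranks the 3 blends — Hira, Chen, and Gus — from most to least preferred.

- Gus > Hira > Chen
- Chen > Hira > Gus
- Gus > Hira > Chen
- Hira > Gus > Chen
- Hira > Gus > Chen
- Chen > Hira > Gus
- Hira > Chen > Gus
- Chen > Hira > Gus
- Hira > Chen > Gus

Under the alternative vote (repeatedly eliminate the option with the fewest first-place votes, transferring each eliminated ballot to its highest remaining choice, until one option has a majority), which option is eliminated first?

Round 1: Hira 4, Chen 3, Gus 2. Gus has the fewest and is eliminated.
Round 2: Hira 6, Chen 3. Hira has a majority.

Gus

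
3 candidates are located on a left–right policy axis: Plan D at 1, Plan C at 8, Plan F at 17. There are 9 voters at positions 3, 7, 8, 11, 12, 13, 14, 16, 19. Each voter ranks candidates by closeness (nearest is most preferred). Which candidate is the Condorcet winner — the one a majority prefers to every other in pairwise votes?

Plan C

With single-peaked preferences on a line, the Condorcet winner is the candidate closest to the median voter.
The median voter (position 12) is closest to Plan C at 8.
Check: Plan C vs Plan D — voters closer to Plan C: 8 of 9.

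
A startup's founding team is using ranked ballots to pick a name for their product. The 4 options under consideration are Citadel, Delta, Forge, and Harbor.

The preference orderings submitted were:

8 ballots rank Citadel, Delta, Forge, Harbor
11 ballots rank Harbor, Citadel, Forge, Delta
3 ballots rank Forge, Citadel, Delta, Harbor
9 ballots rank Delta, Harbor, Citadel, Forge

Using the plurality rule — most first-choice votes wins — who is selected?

First-place vote totals:
  Citadel: 8
  Delta: 9
  Forge: 3
  Harbor: 11
Harbor has the most first-place votes.

Harbor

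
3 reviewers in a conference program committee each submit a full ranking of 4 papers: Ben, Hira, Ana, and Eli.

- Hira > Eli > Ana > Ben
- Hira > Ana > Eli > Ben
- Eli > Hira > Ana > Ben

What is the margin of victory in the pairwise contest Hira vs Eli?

1

Ballots ranking Hira above Eli: 2.
Ballots ranking Eli above Hira: 1.
Hira wins 2–1, a margin of 1.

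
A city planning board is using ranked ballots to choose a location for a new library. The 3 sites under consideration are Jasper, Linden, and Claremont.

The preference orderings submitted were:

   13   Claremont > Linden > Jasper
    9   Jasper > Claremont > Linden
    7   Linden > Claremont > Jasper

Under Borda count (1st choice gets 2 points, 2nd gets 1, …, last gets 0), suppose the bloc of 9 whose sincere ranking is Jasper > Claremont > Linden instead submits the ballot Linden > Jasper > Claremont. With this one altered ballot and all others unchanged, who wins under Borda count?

Linden

Borda totals with the altered ballot: Jasper 9, Linden 45, Claremont 33.
The switch changes the winner from Claremont to Linden.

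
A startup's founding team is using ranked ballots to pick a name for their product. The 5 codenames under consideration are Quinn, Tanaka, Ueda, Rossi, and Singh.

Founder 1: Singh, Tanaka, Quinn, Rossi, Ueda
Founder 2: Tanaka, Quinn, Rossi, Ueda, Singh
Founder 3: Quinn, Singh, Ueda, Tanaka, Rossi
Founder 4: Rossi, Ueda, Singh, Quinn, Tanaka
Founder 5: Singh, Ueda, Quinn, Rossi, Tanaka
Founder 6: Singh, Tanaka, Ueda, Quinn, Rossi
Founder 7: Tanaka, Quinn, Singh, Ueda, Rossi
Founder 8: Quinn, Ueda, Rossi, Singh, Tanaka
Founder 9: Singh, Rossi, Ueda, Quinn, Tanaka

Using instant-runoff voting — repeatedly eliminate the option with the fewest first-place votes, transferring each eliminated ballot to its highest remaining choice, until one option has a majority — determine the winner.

Singh

Round 1: Singh 4, Quinn 2, Tanaka 2, Rossi 1, Ueda 0. Ueda has the fewest and is eliminated.
Round 2: Singh 4, Quinn 2, Tanaka 2, Rossi 1. Rossi has the fewest and is eliminated.
Round 3: Singh 5, Quinn 2, Tanaka 2. Singh has a majority.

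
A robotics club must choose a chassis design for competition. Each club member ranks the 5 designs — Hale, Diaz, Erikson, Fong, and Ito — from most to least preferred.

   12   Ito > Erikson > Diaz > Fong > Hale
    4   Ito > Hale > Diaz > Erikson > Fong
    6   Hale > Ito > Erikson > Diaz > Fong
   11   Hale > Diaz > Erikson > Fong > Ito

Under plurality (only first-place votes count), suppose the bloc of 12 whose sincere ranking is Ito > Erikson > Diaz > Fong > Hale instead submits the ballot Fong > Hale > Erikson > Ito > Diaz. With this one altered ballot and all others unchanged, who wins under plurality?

Hale

First-place totals with the altered ballot: Hale 17, Diaz 0, Erikson 0, Fong 12, Ito 4.
The winner is unchanged: still Hale.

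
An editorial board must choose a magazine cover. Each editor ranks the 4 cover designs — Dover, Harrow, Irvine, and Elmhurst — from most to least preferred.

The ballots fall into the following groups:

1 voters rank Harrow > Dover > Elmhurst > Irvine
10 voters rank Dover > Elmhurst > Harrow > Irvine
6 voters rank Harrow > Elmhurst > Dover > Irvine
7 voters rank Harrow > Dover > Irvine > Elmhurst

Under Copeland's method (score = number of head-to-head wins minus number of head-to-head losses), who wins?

Harrow

Pairwise results:
  Dover vs Harrow: Harrow wins 14–10.
  Dover vs Irvine: Dover wins 24–0.
  Dover vs Elmhurst: Dover wins 18–6.
  Harrow vs Irvine: Harrow wins 24–0.
  Harrow vs Elmhurst: Harrow wins 14–10.
  Irvine vs Elmhurst: Elmhurst wins 17–7.
Copeland scores (wins − losses):
  Dover: 2 − 1 = 1
  Harrow: 3 − 0 = 3
  Irvine: 0 − 3 = -3
  Elmhurst: 1 − 2 = -1
Harrow has the best Copeland score.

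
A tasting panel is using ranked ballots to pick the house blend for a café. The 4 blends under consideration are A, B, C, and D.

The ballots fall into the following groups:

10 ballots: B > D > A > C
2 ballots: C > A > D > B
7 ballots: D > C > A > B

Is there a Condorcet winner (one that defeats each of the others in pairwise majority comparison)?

Head-to-head results (19 voters total):
A vs B: B wins 10–9.
A vs C: A wins 10–9.
A vs D: D wins 17–2.
B vs C: B wins 10–9.
B vs D: B wins 10–9.
C vs D: D wins 17–2.
B beats each rival — A (10–9), C (10–9), D (10–9) — so B is the Condorcet winner.

Yes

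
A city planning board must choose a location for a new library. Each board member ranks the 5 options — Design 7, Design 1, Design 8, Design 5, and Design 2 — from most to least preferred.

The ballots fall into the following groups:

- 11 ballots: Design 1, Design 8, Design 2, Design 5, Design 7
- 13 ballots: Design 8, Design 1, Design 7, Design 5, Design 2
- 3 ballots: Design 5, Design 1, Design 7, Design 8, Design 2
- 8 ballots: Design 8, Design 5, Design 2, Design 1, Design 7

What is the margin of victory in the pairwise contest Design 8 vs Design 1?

Ballots ranking Design 8 above Design 1: 13+8 = 21.
Ballots ranking Design 1 above Design 8: 11+3 = 14.
Design 8 wins 21–14, a margin of 7.

7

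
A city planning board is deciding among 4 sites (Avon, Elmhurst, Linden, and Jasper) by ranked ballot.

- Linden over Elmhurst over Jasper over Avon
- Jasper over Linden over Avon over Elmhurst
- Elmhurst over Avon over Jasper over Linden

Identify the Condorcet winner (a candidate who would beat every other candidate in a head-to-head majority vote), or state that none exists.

Head-to-head results (3 voters total):
Avon vs Elmhurst: Elmhurst wins 2–1.
Avon vs Linden: Linden wins 2–1.
Avon vs Jasper: Jasper wins 2–1.
Elmhurst vs Linden: Linden wins 2–1.
Elmhurst vs Jasper: Elmhurst wins 2–1.
Linden vs Jasper: Jasper wins 2–1.
No candidate beats all others: Elmhurst beats Jasper beats Linden beats Elmhurst, a majority cycle.

There is no Condorcet winner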